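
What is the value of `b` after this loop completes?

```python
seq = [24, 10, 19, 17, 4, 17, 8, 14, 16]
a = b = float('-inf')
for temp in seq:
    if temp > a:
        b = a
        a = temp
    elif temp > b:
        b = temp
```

Second largest (with repeats) in [24, 10, 19, 17, 4, 17, 8, 14, 16]
`b` takes the values: -inf → 10 → 19

Answer: 19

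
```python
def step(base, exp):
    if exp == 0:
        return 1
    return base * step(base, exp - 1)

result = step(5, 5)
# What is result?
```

step(5, 5) = 5 * 5 * 5 * 5 * 5 = 3125

Answer: 3125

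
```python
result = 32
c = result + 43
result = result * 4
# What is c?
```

Trace:
`result = 32` → result = 32
`c = result + 43` → c = 75
`result = result * 4` → result = 128
So c = 75

Answer: 75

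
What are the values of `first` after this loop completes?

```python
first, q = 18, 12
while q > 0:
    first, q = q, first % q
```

GCD of 18 and 12
`first` takes the values: 18 → 12 → 6

Answer: 6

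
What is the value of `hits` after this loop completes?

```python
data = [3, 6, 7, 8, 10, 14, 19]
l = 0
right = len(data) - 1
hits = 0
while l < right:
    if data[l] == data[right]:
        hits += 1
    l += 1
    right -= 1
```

Count matching pairs from ends
`hits` takes the values: 0

Answer: 0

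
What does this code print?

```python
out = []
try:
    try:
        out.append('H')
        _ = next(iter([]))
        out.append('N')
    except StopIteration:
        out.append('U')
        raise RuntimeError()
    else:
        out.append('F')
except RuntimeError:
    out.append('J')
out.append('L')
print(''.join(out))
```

Execution trace: 'H' (inner try body) → 'U' (inner except StopIteration) → 'J' (outer except RuntimeError) → 'L' (after the try/except). Output: HUJL

Answer: HUJL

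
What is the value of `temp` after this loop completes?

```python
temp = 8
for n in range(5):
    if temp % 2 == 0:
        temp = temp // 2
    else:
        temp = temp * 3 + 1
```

Collatz-style transformation from 8
`temp` takes the values: 8 → 4 → 2 → 1 → 4 → 2

Answer: 2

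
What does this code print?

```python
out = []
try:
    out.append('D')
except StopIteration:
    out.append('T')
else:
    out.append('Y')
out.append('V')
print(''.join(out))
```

Execution trace: 'D' (try body, no exception) → 'Y' (else) → 'V' (after the try/except). Output: DYV

Answer: DYV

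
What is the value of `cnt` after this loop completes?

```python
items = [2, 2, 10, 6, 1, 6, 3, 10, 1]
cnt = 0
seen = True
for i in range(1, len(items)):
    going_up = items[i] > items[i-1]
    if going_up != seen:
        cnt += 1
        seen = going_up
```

Count direction changes in [2, 2, 10, 6, 1, 6, 3, 10, 1]
`cnt` takes the values: 0 → 1 → 2 → 3 → 4 → 5 → 6 → 7

Answer: 7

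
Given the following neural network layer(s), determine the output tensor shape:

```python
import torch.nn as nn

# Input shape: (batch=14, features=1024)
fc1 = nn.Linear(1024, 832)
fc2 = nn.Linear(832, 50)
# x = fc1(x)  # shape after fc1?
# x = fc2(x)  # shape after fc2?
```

Input: (14, 1024) -> after fc1: (14, 832) -> Output: (14, 50)

Answer: (14, 50)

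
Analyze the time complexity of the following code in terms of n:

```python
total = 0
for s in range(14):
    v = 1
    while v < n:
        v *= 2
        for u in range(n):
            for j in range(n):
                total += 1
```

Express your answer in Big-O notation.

Each loop level contributes: 1 × log n × n × n. Multiplying the contributions gives O(n^2 log n).

Answer: O(n^2 log n)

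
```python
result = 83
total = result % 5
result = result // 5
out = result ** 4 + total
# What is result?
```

Trace:
`result = 83` → result = 83
`total = result % 5` → total = 3
`result = result // 5` → result = 16
`out = result ** 4 + total` → out = 65539
So result = 16

Answer: 16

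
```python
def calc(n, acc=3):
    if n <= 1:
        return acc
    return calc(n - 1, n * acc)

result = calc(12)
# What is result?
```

Accumulator trace (n, acc): (12, 3) -> (11, 36) -> (10, 396) -> (9, 3960) -> (8, 35640) -> (7, 285120) -> (6, 1995840) -> (5, 11975040) -> (4, 59875200) -> (3, 239500800) -> (2, 718502400) -> (1, 1437004800) -> return 1437004800

Answer: 1437004800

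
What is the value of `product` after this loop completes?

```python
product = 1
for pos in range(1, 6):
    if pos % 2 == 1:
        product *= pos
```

Product of odd numbers 1 to 5
`product` takes the values: 1 → 3 → 15

Answer: 15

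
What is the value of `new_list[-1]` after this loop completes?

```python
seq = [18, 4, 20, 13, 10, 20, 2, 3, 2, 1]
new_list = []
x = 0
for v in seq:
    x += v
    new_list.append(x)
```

Cumulative sum ends at 93
`new_list` takes the values: [] → [18] → [18, 22] → [18, 22, 42] → [18, 22, 42, 55] → [18, 22, 42, 55, 65] → [18, 22, 42, 55, 65, 85] → [18, 22, 42, 55, 65, 85, 87] → [18, 22, 42, 55, 65, 85, 87, 90] → [18, 22, 42, 55, 65, 85, 87, 90, 92] → [18, 22, 42, 55, 65, 85, 87, 90, 92, 93]
So `new_list[-1]` = 93

Answer: 93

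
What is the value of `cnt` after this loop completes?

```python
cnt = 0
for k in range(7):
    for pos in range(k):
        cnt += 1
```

Triangle number: 0+1+2+...+6
`cnt` takes the values: 0 → 1 → 2 → 3 → 4 → 5 → 6 → 7 → 8 → 9 → 10 → 11 → 12 → 13 → 14 → 15 → 16 → 17 → 18 → 19 → 20 → 21

Answer: 21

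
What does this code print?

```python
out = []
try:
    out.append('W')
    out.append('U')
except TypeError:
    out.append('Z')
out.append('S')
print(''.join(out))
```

Execution trace: 'W' (try body) → 'U' (try body, no exception) → 'S' (after the try/except). Output: WUS

Answer: WUS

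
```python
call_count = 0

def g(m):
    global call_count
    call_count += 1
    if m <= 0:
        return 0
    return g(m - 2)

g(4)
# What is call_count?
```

Linear recursion stepping by 2: 3 calls from m=4 down to ≤0.

Answer: 3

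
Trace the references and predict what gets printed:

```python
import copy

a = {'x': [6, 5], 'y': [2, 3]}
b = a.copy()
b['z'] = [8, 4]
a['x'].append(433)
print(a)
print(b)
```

Key concept: shallow copy of dict with mutable values.
Step by step:
`a = {'x': [6, 5], 'y': [2, 3]}` → a = {'x': [6, 5], 'y': [2, 3]}
`b = a.copy()` → b = {'x': [6, 5], 'y': [2, 3]}
`b['z'] = [8, 4]` → b = {'x': [6, 5], 'y': [2, 3], 'z': [8, 4]}
`a['x'].append(433)` → a = {'x': [6, 5, 433], 'y': [2, 3]}; b = {'x': [6, 5, 433], 'y': [2, 3], 'z': [8, 4]}
`print(a)` → prints {'x': [6, 5, 433], 'y': [2, 3]}
`print(b)` → prints {'x': [6, 5, 433], 'y': [2, 3], 'z': [8, 4]}

Answer:
{'x': [6, 5, 433], 'y': [2, 3]}
{'x': [6, 5, 433], 'y': [2, 3], 'z': [8, 4]}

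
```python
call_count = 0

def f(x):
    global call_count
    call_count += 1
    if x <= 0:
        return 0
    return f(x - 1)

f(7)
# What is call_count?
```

Linear recursion stepping by 1: 8 calls from x=7 down to ≤0.

Answer: 8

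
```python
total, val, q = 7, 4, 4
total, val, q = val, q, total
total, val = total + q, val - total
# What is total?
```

Trace:
`total, val, q = 7, 4, 4` → total = 7; val = 4; q = 4
`total, val, q = val, q, total` → total = 4; val = 4; q = 7
`total, val = total + q, val - total` → total = 11; val = 0
So total = 11

Answer: 11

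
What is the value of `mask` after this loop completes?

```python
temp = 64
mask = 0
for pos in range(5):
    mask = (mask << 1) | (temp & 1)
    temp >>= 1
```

Reverse lowest 5 bits of 64
`mask` takes the values: 0

Answer: 0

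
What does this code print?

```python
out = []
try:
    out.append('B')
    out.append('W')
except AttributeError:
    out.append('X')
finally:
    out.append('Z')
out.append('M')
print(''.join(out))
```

Execution trace: 'B' (try body) → 'W' (try body, no exception) → 'Z' (finally) → 'M' (after the try/except). Output: BWZM

Answer: BWZM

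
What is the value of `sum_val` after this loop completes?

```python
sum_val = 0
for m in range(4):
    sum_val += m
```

Sum of 0 to 3 = 6
`sum_val` takes the values: 0 → 1 → 3 → 6

Answer: 6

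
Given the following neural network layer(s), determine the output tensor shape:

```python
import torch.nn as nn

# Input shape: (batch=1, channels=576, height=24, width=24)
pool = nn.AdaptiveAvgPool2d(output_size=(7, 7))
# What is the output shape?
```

Input: (1, 576, 24, 24) -> Output: (1, 576, 7, 7)

Answer: (1, 576, 7, 7)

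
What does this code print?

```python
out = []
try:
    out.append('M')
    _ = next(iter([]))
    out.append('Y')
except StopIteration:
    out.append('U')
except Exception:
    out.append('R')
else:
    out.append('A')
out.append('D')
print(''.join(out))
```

Execution trace: 'M' (try body) → 'U' (except StopIteration) → 'D' (after the try/except). Output: MUD

Answer: MUD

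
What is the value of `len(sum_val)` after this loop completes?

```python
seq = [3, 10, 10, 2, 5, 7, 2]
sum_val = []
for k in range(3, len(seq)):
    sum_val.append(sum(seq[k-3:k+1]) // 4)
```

Number of 4-element averages
`sum_val` takes the values: [] → [6] → [6, 6] → [6, 6, 6] → [6, 6, 6, 4]
So `len(sum_val)` = 4

Answer: 4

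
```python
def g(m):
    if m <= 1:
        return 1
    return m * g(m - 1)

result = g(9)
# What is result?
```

g(9) = 9 * 8 * 7 * 6 * 5 * 4 * 3 * 2 * 1 = 362880

Answer: 362880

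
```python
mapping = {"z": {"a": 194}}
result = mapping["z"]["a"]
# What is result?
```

Trace:
`mapping = {"z": {"a": 194}}` → mapping = {'z': {'a': 194}}
`result = mapping["z"]["a"]` → result = 194
So result = 194

Answer: 194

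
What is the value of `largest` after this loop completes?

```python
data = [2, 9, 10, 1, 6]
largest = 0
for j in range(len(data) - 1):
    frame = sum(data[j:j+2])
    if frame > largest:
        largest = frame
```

Max sum of 2-element window in [2, 9, 10, 1, 6]
`largest` takes the values: 0 → 11 → 19

Answer: 19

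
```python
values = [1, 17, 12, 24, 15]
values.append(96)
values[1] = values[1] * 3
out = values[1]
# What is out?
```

Trace:
`values = [1, 17, 12, 24, 15]` → values = [1, 17, 12, 24, 15]
`values.append(96)` → values = [1, 17, 12, 24, 15, 96]
`values[1] = values[1] * 3` → values = [1, 51, 12, 24, 15, 96]
`out = values[1]` → out = 51
So out = 51

Answer: 51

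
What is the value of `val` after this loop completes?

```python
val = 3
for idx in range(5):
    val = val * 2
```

Multiply by 2, 5 times: 3 * 2^5 = 96
`val` takes the values: 3 → 6 → 12 → 24 → 48 → 96

Answer: 96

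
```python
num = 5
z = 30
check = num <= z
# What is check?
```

Trace:
`num = 5` → num = 5
`z = 30` → z = 30
`check = num <= z` → check = True
So check = True

Answer: True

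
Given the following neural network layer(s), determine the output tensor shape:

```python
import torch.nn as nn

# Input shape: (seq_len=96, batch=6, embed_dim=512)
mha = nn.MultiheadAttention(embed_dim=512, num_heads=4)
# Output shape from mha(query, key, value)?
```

Input: (96, 6, 512) -> Output: (96, 6, 512)

Answer: (96, 6, 512)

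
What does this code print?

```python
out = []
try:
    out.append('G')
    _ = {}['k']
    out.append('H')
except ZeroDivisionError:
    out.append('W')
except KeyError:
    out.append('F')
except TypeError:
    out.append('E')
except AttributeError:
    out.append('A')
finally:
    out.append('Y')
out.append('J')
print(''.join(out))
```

Execution trace: 'G' (try body) → 'F' (except KeyError) → 'Y' (finally) → 'J' (after the try/except). Output: GFYJ

Answer: GFYJ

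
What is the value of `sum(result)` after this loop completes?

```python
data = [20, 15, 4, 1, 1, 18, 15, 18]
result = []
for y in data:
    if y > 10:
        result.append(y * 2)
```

Sum of doubled values > 10
`result` takes the values: [] → [40] → [40, 30] → [40, 30, 36] → [40, 30, 36, 30] → [40, 30, 36, 30, 36]
So `sum(result)` = 172

Answer: 172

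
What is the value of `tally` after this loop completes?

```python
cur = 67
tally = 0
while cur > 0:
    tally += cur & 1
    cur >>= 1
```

Count set bits in 67 (binary: 0b1000011)
`tally` takes the values: 0 → 1 → 2 → 3

Answer: 3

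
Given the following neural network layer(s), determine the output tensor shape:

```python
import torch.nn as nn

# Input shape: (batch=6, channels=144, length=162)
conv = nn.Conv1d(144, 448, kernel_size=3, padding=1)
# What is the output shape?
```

Input: (6, 144, 162) -> Output: (6, 448, 162)

Answer: (6, 448, 162)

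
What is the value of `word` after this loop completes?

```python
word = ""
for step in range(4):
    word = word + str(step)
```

Concatenate digits 0 to 3
`word` takes the values: "" → "0" → "01" → "012" → "0123"

Answer: "0123"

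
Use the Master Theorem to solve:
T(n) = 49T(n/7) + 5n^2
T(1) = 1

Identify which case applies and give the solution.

a=49, b=7, f(n)=5n^2. log_7(49) = 2. Since c=2 = 2, Case 2 applies: T(n) = Θ(n^log_b(a) · log n) = O(n^2 log n).

Answer: O(n^2 log n) - Case 2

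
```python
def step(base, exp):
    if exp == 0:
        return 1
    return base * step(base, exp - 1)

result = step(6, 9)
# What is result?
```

step(6, 9) = 6 * 6 * 6 * 6 * 6 * 6 * 6 * 6 * 6 = 10077696

Answer: 10077696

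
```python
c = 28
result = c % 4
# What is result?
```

Trace:
`c = 28` → c = 28
`result = c % 4` → result = 0
So result = 0

Answer: 0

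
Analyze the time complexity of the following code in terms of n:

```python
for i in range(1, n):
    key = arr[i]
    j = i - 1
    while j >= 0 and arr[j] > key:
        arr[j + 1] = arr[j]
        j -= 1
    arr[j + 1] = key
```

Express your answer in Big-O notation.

This is Insertion sort. Time complexity: O(n²).

Answer: O(n²)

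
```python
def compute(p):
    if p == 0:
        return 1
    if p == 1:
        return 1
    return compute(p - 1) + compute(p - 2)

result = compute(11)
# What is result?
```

Build up from base cases: compute(0)=1, compute(1)=1, compute(2)=2, compute(3)=3, compute(4)=5, compute(5)=8, compute(6)=13, ..., compute(11)=144

Answer: 144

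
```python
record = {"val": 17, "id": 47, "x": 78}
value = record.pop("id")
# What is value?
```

Trace:
`record = {"val": 17, "id": 47, "x": 78}` → record = {'val': 17, 'id': 47, 'x': 78}
`value = record.pop("id")` → record = {'val': 17, 'x': 78}; value = 47
So value = 47

Answer: 47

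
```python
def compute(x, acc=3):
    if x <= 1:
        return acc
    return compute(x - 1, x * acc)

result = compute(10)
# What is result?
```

Accumulator trace (n, acc): (10, 3) -> (9, 30) -> (8, 270) -> (7, 2160) -> (6, 15120) -> (5, 90720) -> (4, 453600) -> (3, 1814400) -> (2, 5443200) -> (1, 10886400) -> return 10886400

Answer: 10886400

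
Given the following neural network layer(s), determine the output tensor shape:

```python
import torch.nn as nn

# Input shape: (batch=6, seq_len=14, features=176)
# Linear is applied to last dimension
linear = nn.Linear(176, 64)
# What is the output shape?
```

Input: (6, 14, 176) -> Output: (6, 14, 64)

Answer: (6, 14, 64)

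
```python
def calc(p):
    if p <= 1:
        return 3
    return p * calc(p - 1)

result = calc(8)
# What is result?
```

calc(8) = 8 * 7 * 6 * 5 * 4 * 3 * 2 * 3 = 120960

Answer: 120960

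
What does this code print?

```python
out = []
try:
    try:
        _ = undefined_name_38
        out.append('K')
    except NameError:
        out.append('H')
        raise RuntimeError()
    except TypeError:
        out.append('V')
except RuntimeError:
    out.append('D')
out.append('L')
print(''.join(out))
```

Execution trace: 'H' (inner except NameError) → 'D' (outer except RuntimeError) → 'L' (after the try/except). Output: HDL

Answer: HDL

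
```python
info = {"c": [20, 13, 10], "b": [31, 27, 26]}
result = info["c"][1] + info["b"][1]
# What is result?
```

Trace:
`info = {"c": [20, 13, 10], "b": [31, 27, 26]}` → info = {'c': [20, 13, 10], 'b': [31, 27, 26]}
`result = info["c"][1] + info["b"][1]` → result = 40
So result = 40

Answer: 40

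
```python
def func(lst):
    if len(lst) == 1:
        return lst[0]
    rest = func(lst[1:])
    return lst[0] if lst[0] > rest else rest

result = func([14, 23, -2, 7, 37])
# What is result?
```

Recursive max over [14, 23, -2, 7, 37] = 37

Answer: 37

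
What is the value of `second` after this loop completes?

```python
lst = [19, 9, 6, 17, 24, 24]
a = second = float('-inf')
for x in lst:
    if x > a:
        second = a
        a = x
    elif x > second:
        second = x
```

Second largest (with repeats) in [19, 9, 6, 17, 24, 24]
`second` takes the values: -inf → 9 → 17 → 19 → 24

Answer: 24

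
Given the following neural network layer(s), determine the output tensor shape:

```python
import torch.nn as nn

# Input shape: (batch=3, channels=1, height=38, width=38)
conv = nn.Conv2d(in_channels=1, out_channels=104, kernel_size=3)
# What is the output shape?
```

Input: (3, 1, 38, 38) -> Output: (3, 104, 36, 36)

Answer: (3, 104, 36, 36)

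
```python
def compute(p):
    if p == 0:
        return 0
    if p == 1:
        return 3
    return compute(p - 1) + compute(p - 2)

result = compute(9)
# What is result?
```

Build up from base cases: compute(0)=0, compute(1)=3, compute(2)=3, compute(3)=6, compute(4)=9, compute(5)=15, compute(6)=24, ..., compute(9)=102

Answer: 102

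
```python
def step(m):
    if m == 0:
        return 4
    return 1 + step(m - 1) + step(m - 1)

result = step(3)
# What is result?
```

step(m) = 1 + 2·step(m-1), step(0)=4. Closed form: (4+1)·2^3 - 1 = 39.

Answer: 39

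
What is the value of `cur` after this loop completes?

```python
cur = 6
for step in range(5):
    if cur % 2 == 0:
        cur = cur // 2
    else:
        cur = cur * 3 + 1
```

Collatz-style transformation from 6
`cur` takes the values: 6 → 3 → 10 → 5 → 16 → 8

Answer: 8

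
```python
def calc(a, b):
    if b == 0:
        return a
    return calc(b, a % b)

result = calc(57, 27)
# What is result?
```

calc(57, 27) -> calc(27, 3) -> calc(3, 0) -> 3

Answer: 3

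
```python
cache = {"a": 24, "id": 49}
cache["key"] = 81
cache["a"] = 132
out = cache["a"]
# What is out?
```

Trace:
`cache = {"a": 24, "id": 49}` → cache = {'a': 24, 'id': 49}
`cache["key"] = 81` → cache = {'a': 24, 'id': 49, 'key': 81}
`cache["a"] = 132` → cache = {'a': 132, 'id': 49, 'key': 81}
`out = cache["a"]` → out = 132
So out = 132

Answer: 132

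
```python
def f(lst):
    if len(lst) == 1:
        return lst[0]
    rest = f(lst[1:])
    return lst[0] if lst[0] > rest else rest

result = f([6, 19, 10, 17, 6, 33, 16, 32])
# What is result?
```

Recursive max over [6, 19, 10, 17, 6, 33, 16, 32] = 33

Answer: 33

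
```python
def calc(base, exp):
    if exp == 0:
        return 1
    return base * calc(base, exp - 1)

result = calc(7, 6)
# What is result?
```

calc(7, 6) = 7 * 7 * 7 * 7 * 7 * 7 = 117649

Answer: 117649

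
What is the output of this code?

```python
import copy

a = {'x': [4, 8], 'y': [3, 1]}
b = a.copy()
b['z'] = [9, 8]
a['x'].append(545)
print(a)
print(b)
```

Key concept: shallow copy of dict with mutable values.
Step by step:
`a = {'x': [4, 8], 'y': [3, 1]}` → a = {'x': [4, 8], 'y': [3, 1]}
`b = a.copy()` → b = {'x': [4, 8], 'y': [3, 1]}
`b['z'] = [9, 8]` → b = {'x': [4, 8], 'y': [3, 1], 'z': [9, 8]}
`a['x'].append(545)` → a = {'x': [4, 8, 545], 'y': [3, 1]}; b = {'x': [4, 8, 545], 'y': [3, 1], 'z': [9, 8]}
`print(a)` → prints {'x': [4, 8, 545], 'y': [3, 1]}
`print(b)` → prints {'x': [4, 8, 545], 'y': [3, 1], 'z': [9, 8]}

Answer:
{'x': [4, 8, 545], 'y': [3, 1]}
{'x': [4, 8, 545], 'y': [3, 1], 'z': [9, 8]}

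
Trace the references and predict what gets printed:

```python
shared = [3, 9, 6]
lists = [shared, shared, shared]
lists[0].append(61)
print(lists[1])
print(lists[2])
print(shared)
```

Key concept: list of same reference.
Step by step:
`shared = [3, 9, 6]` → shared = [3, 9, 6]
`lists = [shared, shared, shared]` → lists = [[3, 9, 6], [3, 9, 6], [3, 9, 6]]
`lists[0].append(61)` → shared = [3, 9, 6, 61]; lists = [[3, 9, 6, 61], [3, 9, 6, 61], [3, 9, 6, 61]]
`print(lists[1])` → prints [3, 9, 6, 61]
`print(lists[2])` → prints [3, 9, 6, 61]
`print(shared)` → prints [3, 9, 6, 61]

Answer:
[3, 9, 6, 61]
[3, 9, 6, 61]
[3, 9, 6, 61]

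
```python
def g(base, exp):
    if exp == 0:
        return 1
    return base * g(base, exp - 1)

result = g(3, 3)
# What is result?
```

g(3, 3) = 3 * 3 * 3 = 27

Answer: 27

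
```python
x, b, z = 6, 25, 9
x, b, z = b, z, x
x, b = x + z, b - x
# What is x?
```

Trace:
`x, b, z = 6, 25, 9` → x = 6; b = 25; z = 9
`x, b, z = b, z, x` → x = 25; b = 9; z = 6
`x, b = x + z, b - x` → x = 31; b = -16
So x = 31

Answer: 31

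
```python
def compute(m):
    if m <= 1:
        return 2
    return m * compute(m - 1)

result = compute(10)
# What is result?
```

compute(10) = 10 * 9 * 8 * 7 * 6 * 5 * 4 * 3 * 2 * 2 = 7257600

Answer: 7257600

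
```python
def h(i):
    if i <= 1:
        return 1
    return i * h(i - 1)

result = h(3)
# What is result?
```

h(3) = 3 * 2 * 1 = 6

Answer: 6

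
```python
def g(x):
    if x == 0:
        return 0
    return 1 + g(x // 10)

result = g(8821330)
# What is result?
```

Count of digits of 8821330: 7

Answer: 7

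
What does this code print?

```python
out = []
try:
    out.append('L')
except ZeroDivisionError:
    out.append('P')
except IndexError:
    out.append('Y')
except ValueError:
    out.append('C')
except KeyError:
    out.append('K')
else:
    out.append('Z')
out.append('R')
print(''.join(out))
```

Execution trace: 'L' (try body, no exception) → 'Z' (else) → 'R' (after the try/except). Output: LZR

Answer: LZR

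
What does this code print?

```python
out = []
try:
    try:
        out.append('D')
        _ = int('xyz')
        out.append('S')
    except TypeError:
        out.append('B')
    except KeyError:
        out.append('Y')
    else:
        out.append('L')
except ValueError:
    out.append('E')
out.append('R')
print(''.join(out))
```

Execution trace: 'D' (try body) → 'E' (outer except ValueError) → 'R' (after the try/except). Output: DER

Answer: DER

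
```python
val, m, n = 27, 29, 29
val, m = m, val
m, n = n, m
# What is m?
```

Trace:
`val, m, n = 27, 29, 29` → val = 27; m = 29; n = 29
`val, m = m, val` → val = 29; m = 27
`m, n = n, m` → m = 29; n = 27
So m = 29

Answer: 29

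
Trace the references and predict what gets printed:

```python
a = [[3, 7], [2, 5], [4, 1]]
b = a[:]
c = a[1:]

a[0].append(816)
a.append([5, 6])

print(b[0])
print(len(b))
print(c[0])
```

Key concept: slice with nested mutation.
Step by step:
`a = [[3, 7], [2, 5], [4, 1]]` → a = [[3, 7], [2, 5], [4, 1]]
`b = a[:]` → b = [[3, 7], [2, 5], [4, 1]]
`c = a[1:]` → c = [[2, 5], [4, 1]]
`a[0].append(816)` → a = [[3, 7, 816], [2, 5], [4, 1]]; b = [[3, 7, 816], [2, 5], [4, 1]]
`a.append([5, 6])` → a = [[3, 7, 816], [2, 5], [4, 1], [5, 6]]
`print(b[0])` → prints [3, 7, 816]
`print(len(b))` → prints 3
`print(c[0])` → prints [2, 5]

Answer:
[3, 7, 816]
3
[2, 5]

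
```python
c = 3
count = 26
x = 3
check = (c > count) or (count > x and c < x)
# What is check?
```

Trace:
`c = 3` → c = 3
`count = 26` → count = 26
`x = 3` → x = 3
`check = (c > count) or (count > x and c < x)` → check = False
So check = False

Answer: False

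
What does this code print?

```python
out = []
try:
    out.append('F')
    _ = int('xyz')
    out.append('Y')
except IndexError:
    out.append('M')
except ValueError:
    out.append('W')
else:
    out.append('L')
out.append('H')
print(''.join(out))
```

Execution trace: 'F' (try body) → 'W' (except ValueError) → 'H' (after the try/except). Output: FWH

Answer: FWH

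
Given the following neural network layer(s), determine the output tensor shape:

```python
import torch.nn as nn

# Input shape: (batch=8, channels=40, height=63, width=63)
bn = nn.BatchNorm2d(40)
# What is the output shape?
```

Input: (8, 40, 63, 63) -> Output: (8, 40, 63, 63)

Answer: (8, 40, 63, 63)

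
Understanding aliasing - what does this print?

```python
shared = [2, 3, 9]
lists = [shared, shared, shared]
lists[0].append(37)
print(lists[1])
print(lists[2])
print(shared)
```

Key concept: list of same reference.
Step by step:
`shared = [2, 3, 9]` → shared = [2, 3, 9]
`lists = [shared, shared, shared]` → lists = [[2, 3, 9], [2, 3, 9], [2, 3, 9]]
`lists[0].append(37)` → shared = [2, 3, 9, 37]; lists = [[2, 3, 9, 37], [2, 3, 9, 37], [2, 3, 9, 37]]
`print(lists[1])` → prints [2, 3, 9, 37]
`print(lists[2])` → prints [2, 3, 9, 37]
`print(shared)` → prints [2, 3, 9, 37]

Answer:
[2, 3, 9, 37]
[2, 3, 9, 37]
[2, 3, 9, 37]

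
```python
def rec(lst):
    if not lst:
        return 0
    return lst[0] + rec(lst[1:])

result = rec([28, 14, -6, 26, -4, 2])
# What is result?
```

28 + 14 + (-6) + 26 + (-4) + 2 + 0 = 60

Answer: 60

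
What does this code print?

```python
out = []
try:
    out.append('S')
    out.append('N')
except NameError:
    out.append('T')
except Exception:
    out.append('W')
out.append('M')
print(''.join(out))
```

Execution trace: 'S' (try body) → 'N' (try body, no exception) → 'M' (after the try/except). Output: SNM

Answer: SNM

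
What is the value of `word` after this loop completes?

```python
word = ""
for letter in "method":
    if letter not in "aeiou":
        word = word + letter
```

Remove vowels from 'method'
`word` takes the values: "" → "m" → "mt" → "mth" → "mthd"

Answer: "mthd"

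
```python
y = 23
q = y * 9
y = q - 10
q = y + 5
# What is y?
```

Trace:
`y = 23` → y = 23
`q = y * 9` → q = 207
`y = q - 10` → y = 197
`q = y + 5` → q = 202
So y = 197

Answer: 197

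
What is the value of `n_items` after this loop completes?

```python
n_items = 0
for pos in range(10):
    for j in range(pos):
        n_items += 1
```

Triangle number: 0+1+2+...+9
`n_items` takes the values: 0 → 1 → 2 → 3 → 4 → 5 → 6 → 7 → 8 → 9 → 10 → 11 → 12 → 13 → 14 → 15 → 16 → 17 → 18 → 19 → 20 → 21 → 22 → 23 → 24 → 25 → 26 → 27 → 28 → 29 → … → 41 → 42 → 43 → 44 → 45

Answer: 45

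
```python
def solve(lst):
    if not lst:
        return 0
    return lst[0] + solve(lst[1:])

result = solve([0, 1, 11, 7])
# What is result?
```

0 + 1 + 11 + 7 + 0 = 19

Answer: 19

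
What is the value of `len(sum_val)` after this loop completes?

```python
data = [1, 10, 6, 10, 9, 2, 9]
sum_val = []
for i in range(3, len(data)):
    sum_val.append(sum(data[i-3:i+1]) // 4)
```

Number of 4-element averages
`sum_val` takes the values: [] → [6] → [6, 8] → [6, 8, 6] → [6, 8, 6, 7]
So `len(sum_val)` = 4

Answer: 4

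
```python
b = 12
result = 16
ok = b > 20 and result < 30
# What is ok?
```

Trace:
`b = 12` → b = 12
`result = 16` → result = 16
`ok = b > 20 and result < 30` → ok = False
So ok = False

Answer: False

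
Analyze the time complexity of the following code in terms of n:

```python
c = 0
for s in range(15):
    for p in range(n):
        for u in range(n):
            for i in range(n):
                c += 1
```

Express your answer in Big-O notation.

Each loop level contributes: 1 × n × n × n. Multiplying the contributions gives O(n^3).

Answer: O(n^3)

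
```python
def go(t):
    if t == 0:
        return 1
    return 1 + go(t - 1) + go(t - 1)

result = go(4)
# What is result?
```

go(t) = 1 + 2·go(t-1), go(0)=1. Closed form: (1+1)·2^4 - 1 = 31.

Answer: 31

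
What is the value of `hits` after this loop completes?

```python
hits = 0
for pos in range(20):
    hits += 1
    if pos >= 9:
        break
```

Loop breaks when pos reaches 9, hits is 10
`hits` takes the values: 0 → 1 → 2 → 3 → 4 → 5 → 6 → 7 → 8 → 9 → 10

Answer: 10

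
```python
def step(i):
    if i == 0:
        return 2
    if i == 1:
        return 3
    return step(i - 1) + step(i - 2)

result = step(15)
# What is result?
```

Build up from base cases: step(0)=2, step(1)=3, step(2)=5, step(3)=8, step(4)=13, step(5)=21, step(6)=34, ..., step(15)=2584

Answer: 2584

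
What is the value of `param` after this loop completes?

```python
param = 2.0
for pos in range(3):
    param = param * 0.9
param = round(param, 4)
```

Exponential decay: 2.0 * 0.9^3
`param` takes the values: 2.0 → 1.8 → 1.62 → 1.458

Answer: 1.458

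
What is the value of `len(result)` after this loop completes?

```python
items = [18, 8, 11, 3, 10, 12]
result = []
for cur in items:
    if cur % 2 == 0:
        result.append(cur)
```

Count even numbers in [18, 8, 11, 3, 10, 12]
`result` takes the values: [] → [18] → [18, 8] → [18, 8, 10] → [18, 8, 10, 12]
So `len(result)` = 4

Answer: 4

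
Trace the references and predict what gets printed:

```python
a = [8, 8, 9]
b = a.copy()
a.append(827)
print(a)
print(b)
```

Key concept: list.copy() creates independent copy.
Step by step:
`a = [8, 8, 9]` → a = [8, 8, 9]
`b = a.copy()` → b = [8, 8, 9]
`a.append(827)` → a = [8, 8, 9, 827]
`print(a)` → prints [8, 8, 9, 827]
`print(b)` → prints [8, 8, 9]

Answer:
[8, 8, 9, 827]
[8, 8, 9]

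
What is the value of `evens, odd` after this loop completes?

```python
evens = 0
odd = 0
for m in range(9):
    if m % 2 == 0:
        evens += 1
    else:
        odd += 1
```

Count evens and odds in range(9)
`evens, odd` takes the values: (0, 0) → (1, 0) → (1, 1) → (2, 1) → (2, 2) → (3, 2) → (3, 3) → (4, 3) → (4, 4) → (5, 4)

Answer: 5, 4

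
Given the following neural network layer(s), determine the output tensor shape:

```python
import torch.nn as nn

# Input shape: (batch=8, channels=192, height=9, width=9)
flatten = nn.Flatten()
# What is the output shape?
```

Input: (8, 192, 9, 9) -> Output: (8, 15552)

Answer: (8, 15552)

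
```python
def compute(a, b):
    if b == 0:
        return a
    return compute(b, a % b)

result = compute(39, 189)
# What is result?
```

compute(39, 189) -> compute(189, 39) -> compute(39, 33) -> compute(33, 6) -> compute(6, 3) -> compute(3, 0) -> 3

Answer: 3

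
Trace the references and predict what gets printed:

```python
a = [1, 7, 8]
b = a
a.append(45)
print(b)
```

Key concept: basic list aliasing.
Step by step:
`a = [1, 7, 8]` → a = [1, 7, 8]
`b = a` → b = [1, 7, 8] (same object as a)
`a.append(45)` → a = [1, 7, 8, 45] (same object as b); b = [1, 7, 8, 45] (same object as a)
`print(b)` → prints [1, 7, 8, 45]

Answer: [1, 7, 8, 45]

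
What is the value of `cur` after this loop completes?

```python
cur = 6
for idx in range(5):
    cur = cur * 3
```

Multiply by 3, 5 times: 6 * 3^5 = 1458
`cur` takes the values: 6 → 18 → 54 → 162 → 486 → 1458

Answer: 1458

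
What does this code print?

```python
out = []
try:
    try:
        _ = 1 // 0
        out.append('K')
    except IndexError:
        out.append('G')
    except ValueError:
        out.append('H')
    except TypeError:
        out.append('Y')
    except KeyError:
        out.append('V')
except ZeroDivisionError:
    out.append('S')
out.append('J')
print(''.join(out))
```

Execution trace: 'S' (outer except ZeroDivisionError) → 'J' (after the try/except). Output: SJ

Answer: SJ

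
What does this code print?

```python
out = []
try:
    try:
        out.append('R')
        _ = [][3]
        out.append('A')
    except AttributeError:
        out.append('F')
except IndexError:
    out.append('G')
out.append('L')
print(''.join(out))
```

Execution trace: 'R' (try body) → 'G' (outer except IndexError) → 'L' (after the try/except). Output: RGL

Answer: RGL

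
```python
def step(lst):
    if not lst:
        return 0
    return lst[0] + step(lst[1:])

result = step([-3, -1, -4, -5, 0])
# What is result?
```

(-3) + (-1) + (-4) + (-5) + 0 + 0 = -13

Answer: -13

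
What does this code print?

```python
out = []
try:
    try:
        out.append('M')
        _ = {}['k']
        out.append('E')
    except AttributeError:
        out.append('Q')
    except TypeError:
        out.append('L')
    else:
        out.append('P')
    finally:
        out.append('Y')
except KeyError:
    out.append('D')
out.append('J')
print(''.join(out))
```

Execution trace: 'M' (try body) → 'Y' (finally) → 'D' (outer except KeyError) → 'J' (after the try/except). Output: MYDJ

Answer: MYDJ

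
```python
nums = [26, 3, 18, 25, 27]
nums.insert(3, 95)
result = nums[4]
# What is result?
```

Trace:
`nums = [26, 3, 18, 25, 27]` → nums = [26, 3, 18, 25, 27]
`nums.insert(3, 95)` → nums = [26, 3, 18, 95, 25, 27]
`result = nums[4]` → result = 25
So result = 25

Answer: 25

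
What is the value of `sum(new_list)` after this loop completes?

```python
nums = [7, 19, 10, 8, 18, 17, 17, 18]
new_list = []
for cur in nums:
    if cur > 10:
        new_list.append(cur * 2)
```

Sum of doubled values > 10
`new_list` takes the values: [] → [38] → [38, 36] → [38, 36, 34] → [38, 36, 34, 34] → [38, 36, 34, 34, 36]
So `sum(new_list)` = 178

Answer: 178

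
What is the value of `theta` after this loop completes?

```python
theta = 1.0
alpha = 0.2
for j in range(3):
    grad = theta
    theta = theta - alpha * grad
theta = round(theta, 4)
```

Gradient descent: w = 1.0 * (1 - 0.2)^3
`theta` takes the values: 1.0 → 0.8 → 0.64 → 0.512

Answer: 0.512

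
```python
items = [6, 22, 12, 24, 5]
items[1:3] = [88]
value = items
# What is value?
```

Trace:
`items = [6, 22, 12, 24, 5]` → items = [6, 22, 12, 24, 5]
`items[1:3] = [88]` → items = [6, 88, 24, 5]
`value = items` → value = [6, 88, 24, 5]
So value = [6, 88, 24, 5]

Answer: [6, 88, 24, 5]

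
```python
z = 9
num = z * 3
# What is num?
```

Trace:
`z = 9` → z = 9
`num = z * 3` → num = 27
So num = 27

Answer: 27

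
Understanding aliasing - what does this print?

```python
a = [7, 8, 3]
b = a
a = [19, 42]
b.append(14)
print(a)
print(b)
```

Key concept: rebinding vs mutation: a is rebound to a new list, b still points at the original.
Step by step:
`a = [7, 8, 3]` → a = [7, 8, 3]
`b = a` → b = [7, 8, 3] (same object as a)
`a = [19, 42]` → a = [19, 42]
`b.append(14)` → b = [7, 8, 3, 14]
`print(a)` → prints [19, 42]
`print(b)` → prints [7, 8, 3, 14]

Answer:
[19, 42]
[7, 8, 3, 14]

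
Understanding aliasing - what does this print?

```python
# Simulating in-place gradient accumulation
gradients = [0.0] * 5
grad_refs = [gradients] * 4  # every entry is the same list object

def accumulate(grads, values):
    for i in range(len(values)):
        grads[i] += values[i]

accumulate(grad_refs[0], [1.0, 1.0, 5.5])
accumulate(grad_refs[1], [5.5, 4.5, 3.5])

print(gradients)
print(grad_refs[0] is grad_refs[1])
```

Key concept: gradient accumulation aliasing.
Step by step:
`gradients = [0.0] * 5` → gradients = [0.0, 0.0, 0.0, 0.0, 0.0]
`grad_refs = [gradients] * 4` → grad_refs = [[0.0, 0.0, 0.0, 0.0, 0.0], [0.0, 0.0, 0.0, 0.0, 0.0], [0.0, 0.0, 0.0, 0.0, 0.0], [0.0, 0.0, 0.0, 0.0, 0.0]]
`accumulate(grad_refs[0], [1.0, 1.0, 5.5])` → gradients = [1.0, 1.0, 5.5, 0.0, 0.0]; grad_refs = [[1.0, 1.0, 5.5, 0.0, 0.0], [1.0, 1.0, 5.5, 0.0, 0.0], [1.0, 1.0, 5.5, 0.0, 0.0], [1.0, 1.0, 5.5, 0.0, 0.0]]
`accumulate(grad_refs[1], [5.5, 4.5, 3.5])` → gradients = [6.5, 5.5, 9.0, 0.0, 0.0]; grad_refs = [[6.5, 5.5, 9.0, 0.0, 0.0], [6.5, 5.5, 9.0, 0.0, 0.0], [6.5, 5.5, 9.0, 0.0, 0.0], [6.5, 5.5, 9.0, 0.0, 0.0]]
`print(gradients)` → prints [6.5, 5.5, 9.0, 0.0, 0.0]
`print(grad_refs[0] is grad_refs[1])` → prints True

Answer:
[6.5, 5.5, 9.0, 0.0, 0.0]
True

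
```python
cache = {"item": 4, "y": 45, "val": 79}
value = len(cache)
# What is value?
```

Trace:
`cache = {"item": 4, "y": 45, "val": 79}` → cache = {'item': 4, 'y': 45, 'val': 79}
`value = len(cache)` → value = 3
So value = 3

Answer: 3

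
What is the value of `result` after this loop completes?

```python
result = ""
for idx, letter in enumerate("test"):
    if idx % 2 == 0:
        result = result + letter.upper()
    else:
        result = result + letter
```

Uppercase even positions in 'test'
`result` takes the values: "" → "T" → "Te" → "TeS" → "TeSt"

Answer: "TeSt"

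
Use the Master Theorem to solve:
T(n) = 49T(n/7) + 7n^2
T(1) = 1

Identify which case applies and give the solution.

a=49, b=7, f(n)=7n^2. log_7(49) = 2. Since c=2 = 2, Case 2 applies: T(n) = Θ(n^log_b(a) · log n) = O(n^2 log n).

Answer: O(n^2 log n) - Case 2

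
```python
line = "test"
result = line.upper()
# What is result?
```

Trace:
`line = "test"` → line = 'test'
`result = line.upper()` → result = 'TEST'
So result = 'TEST'

Answer: 'TEST'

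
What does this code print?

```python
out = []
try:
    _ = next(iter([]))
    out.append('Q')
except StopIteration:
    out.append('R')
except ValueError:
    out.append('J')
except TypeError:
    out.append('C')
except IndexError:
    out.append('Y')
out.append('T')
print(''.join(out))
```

Execution trace: 'R' (except StopIteration) → 'T' (after the try/except). Output: RT

Answer: RT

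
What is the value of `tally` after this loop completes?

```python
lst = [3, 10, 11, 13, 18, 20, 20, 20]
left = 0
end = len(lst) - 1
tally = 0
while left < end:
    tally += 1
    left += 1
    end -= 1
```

Iterations until pointers meet (list length 8)
`tally` takes the values: 0 → 1 → 2 → 3 → 4

Answer: 4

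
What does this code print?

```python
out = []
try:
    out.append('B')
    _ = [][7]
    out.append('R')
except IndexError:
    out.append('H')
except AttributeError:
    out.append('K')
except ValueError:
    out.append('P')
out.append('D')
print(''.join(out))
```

Execution trace: 'B' (try body) → 'H' (except IndexError) → 'D' (after the try/except). Output: BHD

Answer: BHD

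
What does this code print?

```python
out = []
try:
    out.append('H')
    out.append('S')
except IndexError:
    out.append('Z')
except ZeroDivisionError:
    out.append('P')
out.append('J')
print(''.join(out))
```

Execution trace: 'H' (try body) → 'S' (try body, no exception) → 'J' (after the try/except). Output: HSJ

Answer: HSJ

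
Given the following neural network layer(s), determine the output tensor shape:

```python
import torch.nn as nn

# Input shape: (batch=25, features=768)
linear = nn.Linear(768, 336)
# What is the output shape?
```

Input: (25, 768) -> Output: (25, 336)

Answer: (25, 336)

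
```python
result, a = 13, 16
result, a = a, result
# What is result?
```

Trace:
`result, a = 13, 16` → result = 13; a = 16
`result, a = a, result` → result = 16; a = 13
So result = 16

Answer: 16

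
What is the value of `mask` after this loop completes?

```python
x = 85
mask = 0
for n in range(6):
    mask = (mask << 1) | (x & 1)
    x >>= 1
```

Reverse lowest 6 bits of 85
`mask` takes the values: 0 → 1 → 2 → 5 → 10 → 21 → 42

Answer: 42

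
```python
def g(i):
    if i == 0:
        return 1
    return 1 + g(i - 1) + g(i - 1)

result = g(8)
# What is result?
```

g(i) = 1 + 2·g(i-1), g(0)=1. Closed form: (1+1)·2^8 - 1 = 511.

Answer: 511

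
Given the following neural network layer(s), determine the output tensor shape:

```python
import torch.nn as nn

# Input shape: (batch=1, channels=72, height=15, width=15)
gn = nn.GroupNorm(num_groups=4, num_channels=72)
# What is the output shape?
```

Input: (1, 72, 15, 15) -> Output: (1, 72, 15, 15)

Answer: (1, 72, 15, 15)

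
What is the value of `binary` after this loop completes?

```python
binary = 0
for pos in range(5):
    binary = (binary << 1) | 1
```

Build 5 consecutive 1-bits: 0b11111
`binary` takes the values: 0 → 1 → 3 → 7 → 15 → 31

Answer: 31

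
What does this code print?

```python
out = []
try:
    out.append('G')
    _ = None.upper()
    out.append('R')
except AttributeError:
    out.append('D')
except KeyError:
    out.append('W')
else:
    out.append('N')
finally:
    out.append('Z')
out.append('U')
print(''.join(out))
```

Execution trace: 'G' (try body) → 'D' (except AttributeError) → 'Z' (finally) → 'U' (after the try/except). Output: GDZU

Answer: GDZU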